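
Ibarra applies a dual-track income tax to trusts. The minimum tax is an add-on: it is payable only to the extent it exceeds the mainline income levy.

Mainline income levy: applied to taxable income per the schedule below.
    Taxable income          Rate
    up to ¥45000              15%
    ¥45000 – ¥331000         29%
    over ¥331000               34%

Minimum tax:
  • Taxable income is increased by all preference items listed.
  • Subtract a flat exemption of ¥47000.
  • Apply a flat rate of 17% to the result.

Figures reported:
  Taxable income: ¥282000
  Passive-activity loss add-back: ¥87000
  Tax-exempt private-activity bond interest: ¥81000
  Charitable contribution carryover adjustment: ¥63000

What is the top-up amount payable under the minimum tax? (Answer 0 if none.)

¥3740

Minimum tax:
  Adjusted income: ¥282000 + ¥87000 + ¥81000 + ¥63000 = ¥513000
  Less exemption ¥47000 → base ¥466000
  ¥466000 × 17% = ¥79220

Mainline income levy:
  ¥45000 × 15% = ¥6750
  ¥237000 × 29% = ¥68730
  → ¥75480

Excess of minimum tax over mainline income levy: ¥79220 − ¥75480 = ¥3740.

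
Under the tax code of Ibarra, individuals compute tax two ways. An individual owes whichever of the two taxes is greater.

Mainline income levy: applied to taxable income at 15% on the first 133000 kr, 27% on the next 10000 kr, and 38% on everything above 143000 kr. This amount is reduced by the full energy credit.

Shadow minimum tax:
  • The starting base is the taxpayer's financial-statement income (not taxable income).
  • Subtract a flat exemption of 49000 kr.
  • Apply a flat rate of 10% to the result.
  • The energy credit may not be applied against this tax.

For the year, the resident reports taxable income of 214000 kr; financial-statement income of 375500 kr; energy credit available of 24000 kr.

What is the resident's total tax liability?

32650 kr

Mainline income levy:
  133000 kr × 15% = 19950 kr
  10000 kr × 27% = 2700 kr
  71000 kr × 38% = 26980 kr
  → 49630 kr
  Less energy credit 24000 kr → 25630 kr

Shadow minimum tax:
  Base (financial-statement income): 375500 kr
  Less exemption 49000 kr → base 326500 kr
  326500 kr × 10% = 32650 kr

32650 kr > 25630 kr, so the shadow minimum tax is the binding amount.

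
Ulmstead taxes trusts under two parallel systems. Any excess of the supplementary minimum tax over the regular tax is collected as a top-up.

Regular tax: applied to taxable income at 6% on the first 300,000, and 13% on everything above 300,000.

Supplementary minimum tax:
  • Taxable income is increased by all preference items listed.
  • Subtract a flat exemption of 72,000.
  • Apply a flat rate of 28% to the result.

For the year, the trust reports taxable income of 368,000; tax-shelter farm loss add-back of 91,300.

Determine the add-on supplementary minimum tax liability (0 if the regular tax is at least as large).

81,604

Supplementary minimum tax:
  Adjusted income: 368,000 + 91,300 = 459,300
  Less exemption 72,000 → base 387,300
  387,300 × 28% = 108,444

Regular tax:
  300,000 × 6% = 18,000
  68,000 × 13% = 8,840
  → 26,840

Excess of supplementary minimum tax over regular tax: 108,444 − 26,840 = 81,604.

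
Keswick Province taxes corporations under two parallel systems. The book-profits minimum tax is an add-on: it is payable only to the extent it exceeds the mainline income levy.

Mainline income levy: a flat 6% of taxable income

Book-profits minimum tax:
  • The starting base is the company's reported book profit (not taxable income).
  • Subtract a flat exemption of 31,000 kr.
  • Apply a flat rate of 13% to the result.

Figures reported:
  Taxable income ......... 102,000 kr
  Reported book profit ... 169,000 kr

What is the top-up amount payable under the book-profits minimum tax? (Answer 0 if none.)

11,820 kr

Book-profits minimum tax:
  Base (reported book profit): 169,000 kr
  Less exemption 31,000 kr → base 138,000 kr
  138,000 kr × 13% = 17,940 kr

Mainline income levy:
  102,000 kr × 6% = 6,120 kr

Excess of book-profits minimum tax over mainline income levy: 17,940 kr − 6,120 kr = 11,820 kr.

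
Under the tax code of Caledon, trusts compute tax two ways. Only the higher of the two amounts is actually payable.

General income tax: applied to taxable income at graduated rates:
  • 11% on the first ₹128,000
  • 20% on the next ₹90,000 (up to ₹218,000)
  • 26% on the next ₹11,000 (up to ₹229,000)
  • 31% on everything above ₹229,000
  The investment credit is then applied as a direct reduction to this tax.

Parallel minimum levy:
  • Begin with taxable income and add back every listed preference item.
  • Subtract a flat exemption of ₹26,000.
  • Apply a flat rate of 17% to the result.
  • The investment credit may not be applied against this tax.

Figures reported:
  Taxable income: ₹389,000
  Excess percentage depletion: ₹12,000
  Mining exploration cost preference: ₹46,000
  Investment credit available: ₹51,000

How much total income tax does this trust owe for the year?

₹71,570

Parallel minimum levy:
  Adjusted income: ₹389,000 + ₹12,000 + ₹46,000 = ₹447,000
  Less exemption ₹26,000 → base ₹421,000
  ₹421,000 × 17% = ₹71,570

General income tax:
  ₹128,000 × 11% = ₹14,080
  ₹90,000 × 20% = ₹18,000
  ₹11,000 × 26% = ₹2,860
  ₹160,000 × 31% = ₹49,600
  → ₹84,540
  Less investment credit ₹51,000 → ₹33,540

₹71,570 > ₹33,540, so the parallel minimum levy is the binding amount.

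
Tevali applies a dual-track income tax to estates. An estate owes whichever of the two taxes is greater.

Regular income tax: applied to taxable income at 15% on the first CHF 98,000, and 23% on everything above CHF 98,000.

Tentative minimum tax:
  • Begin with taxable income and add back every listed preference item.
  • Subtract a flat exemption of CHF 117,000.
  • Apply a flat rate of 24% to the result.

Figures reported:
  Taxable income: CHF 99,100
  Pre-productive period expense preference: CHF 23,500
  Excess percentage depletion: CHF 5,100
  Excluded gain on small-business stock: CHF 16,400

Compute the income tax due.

CHF 14,953

Tentative minimum tax:
  Adjusted income: CHF 99,100 + CHF 23,500 + CHF 5,100 + CHF 16,400 = CHF 144,100
  Less exemption CHF 117,000 → base CHF 27,100
  CHF 27,100 × 24% = CHF 6,504

Regular income tax:
  CHF 98,000 × 15% = CHF 14,700
  CHF 1,100 × 23% = CHF 253
  → CHF 14,953

CHF 14,953 > CHF 6,504, so the regular income tax governs.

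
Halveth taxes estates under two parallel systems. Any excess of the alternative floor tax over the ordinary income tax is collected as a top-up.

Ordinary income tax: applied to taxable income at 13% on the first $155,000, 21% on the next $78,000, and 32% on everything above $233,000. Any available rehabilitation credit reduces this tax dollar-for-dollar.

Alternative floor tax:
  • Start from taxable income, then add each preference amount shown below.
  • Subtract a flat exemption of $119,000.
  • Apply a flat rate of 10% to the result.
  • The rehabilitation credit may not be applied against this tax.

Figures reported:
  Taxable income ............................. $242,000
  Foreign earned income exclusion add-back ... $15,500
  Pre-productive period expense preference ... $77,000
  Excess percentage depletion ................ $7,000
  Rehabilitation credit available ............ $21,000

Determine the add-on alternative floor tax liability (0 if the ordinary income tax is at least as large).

Ordinary income tax:
  $155,000 × 13% = $20,150
  $78,000 × 21% = $16,380
  $9,000 × 32% = $2,880
  → $39,410
  Less rehabilitation credit $21,000 → $18,410

Alternative floor tax:
  Adjusted income: $242,000 + $15,500 + $77,000 + $7,000 = $341,500
  Less exemption $119,000 → base $222,500
  $222,500 × 10% = $22,250

Excess of alternative floor tax over ordinary income tax: $22,250 − $18,410 = $3,840.

$3,840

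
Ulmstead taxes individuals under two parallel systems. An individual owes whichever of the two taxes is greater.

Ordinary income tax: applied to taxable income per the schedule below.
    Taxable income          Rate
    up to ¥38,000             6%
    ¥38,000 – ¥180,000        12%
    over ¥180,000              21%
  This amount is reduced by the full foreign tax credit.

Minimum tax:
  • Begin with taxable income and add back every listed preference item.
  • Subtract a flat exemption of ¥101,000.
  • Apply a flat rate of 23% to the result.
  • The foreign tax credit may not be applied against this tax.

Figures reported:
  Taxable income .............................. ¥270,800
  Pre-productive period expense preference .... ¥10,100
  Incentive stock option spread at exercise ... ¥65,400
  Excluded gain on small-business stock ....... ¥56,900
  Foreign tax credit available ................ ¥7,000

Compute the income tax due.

¥69,506

Ordinary income tax:
  ¥38,000 × 6% = ¥2,280
  ¥142,000 × 12% = ¥17,040
  ¥90,800 × 21% = ¥19,068
  → ¥38,388
  Less foreign tax credit ¥7,000 → ¥31,388

Minimum tax:
  Adjusted income: ¥270,800 + ¥10,100 + ¥65,400 + ¥56,900 = ¥403,200
  Less exemption ¥101,000 → base ¥302,200
  ¥302,200 × 23% = ¥69,506

¥69,506 > ¥31,388, so the minimum tax is the binding amount.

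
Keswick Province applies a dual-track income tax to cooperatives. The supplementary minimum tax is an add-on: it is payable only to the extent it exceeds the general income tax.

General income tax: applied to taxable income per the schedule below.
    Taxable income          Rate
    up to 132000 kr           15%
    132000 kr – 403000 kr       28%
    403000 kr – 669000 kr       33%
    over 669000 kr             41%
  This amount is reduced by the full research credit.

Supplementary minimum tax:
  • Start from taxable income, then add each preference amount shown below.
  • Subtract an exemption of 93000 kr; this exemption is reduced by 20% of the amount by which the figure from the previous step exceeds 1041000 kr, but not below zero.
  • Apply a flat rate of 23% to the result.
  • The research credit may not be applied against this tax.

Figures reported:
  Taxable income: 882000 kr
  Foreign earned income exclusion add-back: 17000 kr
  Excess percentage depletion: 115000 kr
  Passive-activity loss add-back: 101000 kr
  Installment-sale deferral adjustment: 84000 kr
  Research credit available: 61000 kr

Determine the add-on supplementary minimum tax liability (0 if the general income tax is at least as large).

51858 kr

General income tax:
  132000 kr × 15% = 19800 kr
  271000 kr × 28% = 75880 kr
  266000 kr × 33% = 87780 kr
  213000 kr × 41% = 87330 kr
  → 270790 kr
  Less research credit 61000 kr → 209790 kr

Supplementary minimum tax:
  Adjusted income: 882000 kr + 17000 kr + 115000 kr + 101000 kr + 84000 kr = 1199000 kr
  Exemption: 93000 kr − 20% × (1199000 kr − 1041000 kr) = 93000 kr − 31600 kr = 61400 kr
  Base: 1199000 kr − 61400 kr = 1137600 kr
  1137600 kr × 23% = 261648 kr

Excess of supplementary minimum tax over general income tax: 261648 kr − 209790 kr = 51858 kr.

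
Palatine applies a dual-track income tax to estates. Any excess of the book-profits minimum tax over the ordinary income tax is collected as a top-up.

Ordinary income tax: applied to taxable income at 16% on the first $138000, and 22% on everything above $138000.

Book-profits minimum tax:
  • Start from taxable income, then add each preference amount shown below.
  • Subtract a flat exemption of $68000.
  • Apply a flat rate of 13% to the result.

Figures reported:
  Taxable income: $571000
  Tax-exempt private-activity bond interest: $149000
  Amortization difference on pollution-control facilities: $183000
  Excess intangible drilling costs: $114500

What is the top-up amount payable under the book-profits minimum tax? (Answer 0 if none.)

$6095

Book-profits minimum tax:
  Adjusted income: $571000 + $149000 + $183000 + $114500 = $1017500
  Less exemption $68000 → base $949500
  $949500 × 13% = $123435

Ordinary income tax:
  $138000 × 16% = $22080
  $433000 × 22% = $95260
  → $117340

Excess of book-profits minimum tax over ordinary income tax: $123435 − $117340 = $6095.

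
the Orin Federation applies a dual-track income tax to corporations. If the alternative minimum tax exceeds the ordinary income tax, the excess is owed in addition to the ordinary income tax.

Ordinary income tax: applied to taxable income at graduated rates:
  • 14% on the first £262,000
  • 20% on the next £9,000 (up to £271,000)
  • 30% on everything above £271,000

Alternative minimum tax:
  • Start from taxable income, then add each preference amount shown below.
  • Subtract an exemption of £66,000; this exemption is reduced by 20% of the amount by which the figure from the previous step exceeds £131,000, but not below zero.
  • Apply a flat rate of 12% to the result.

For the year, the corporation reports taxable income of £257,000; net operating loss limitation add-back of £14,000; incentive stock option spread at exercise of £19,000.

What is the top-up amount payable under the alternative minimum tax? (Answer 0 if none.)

Ordinary income tax:
  £257,000 × 14% = £35,980

Alternative minimum tax:
  Adjusted income: £257,000 + £14,000 + £19,000 = £290,000
  Exemption: £66,000 − 20% × (£290,000 − £131,000) = £66,000 − £31,800 = £34,200
  Base: £290,000 − £34,200 = £255,800
  £255,800 × 12% = £30,696

£30,696 ≤ £35,980, so no add-on is due.

£0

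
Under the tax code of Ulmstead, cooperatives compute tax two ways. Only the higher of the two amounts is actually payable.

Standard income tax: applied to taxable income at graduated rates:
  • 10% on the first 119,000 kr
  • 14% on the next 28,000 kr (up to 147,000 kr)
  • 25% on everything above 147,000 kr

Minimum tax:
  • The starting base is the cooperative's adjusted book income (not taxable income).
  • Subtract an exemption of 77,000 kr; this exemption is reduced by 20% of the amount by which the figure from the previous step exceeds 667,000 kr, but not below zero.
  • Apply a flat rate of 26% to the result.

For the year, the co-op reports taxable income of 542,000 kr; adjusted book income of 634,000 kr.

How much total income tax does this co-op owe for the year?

144,820 kr

Standard income tax:
  119,000 kr × 10% = 11,900 kr
  28,000 kr × 14% = 3,920 kr
  395,000 kr × 25% = 98,750 kr
  → 114,570 kr

Minimum tax:
  Base (adjusted book income): 634,000 kr
  Exemption: 634,000 kr ≤ 667,000 kr, so full 77,000 kr applies
  Base: 634,000 kr − 77,000 kr = 557,000 kr
  557,000 kr × 26% = 144,820 kr

144,820 kr > 114,570 kr, so the minimum tax is the binding amount.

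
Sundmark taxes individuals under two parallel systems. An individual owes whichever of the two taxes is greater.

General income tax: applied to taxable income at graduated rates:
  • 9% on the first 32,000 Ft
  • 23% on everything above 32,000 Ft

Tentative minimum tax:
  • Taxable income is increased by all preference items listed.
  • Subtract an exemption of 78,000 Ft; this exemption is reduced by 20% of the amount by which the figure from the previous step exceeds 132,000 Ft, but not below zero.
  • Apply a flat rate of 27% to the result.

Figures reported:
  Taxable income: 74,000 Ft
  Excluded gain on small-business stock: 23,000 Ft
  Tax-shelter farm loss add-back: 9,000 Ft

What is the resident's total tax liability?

12,540 Ft

General income tax:
  32,000 Ft × 9% = 2,880 Ft
  42,000 Ft × 23% = 9,660 Ft
  → 12,540 Ft

Tentative minimum tax:
  Adjusted income: 74,000 Ft + 23,000 Ft + 9,000 Ft = 106,000 Ft
  Exemption: 106,000 Ft ≤ 132,000 Ft, so full 78,000 Ft applies
  Base: 106,000 Ft − 78,000 Ft = 28,000 Ft
  28,000 Ft × 27% = 7,560 Ft

12,540 Ft > 7,560 Ft, so the general income tax governs.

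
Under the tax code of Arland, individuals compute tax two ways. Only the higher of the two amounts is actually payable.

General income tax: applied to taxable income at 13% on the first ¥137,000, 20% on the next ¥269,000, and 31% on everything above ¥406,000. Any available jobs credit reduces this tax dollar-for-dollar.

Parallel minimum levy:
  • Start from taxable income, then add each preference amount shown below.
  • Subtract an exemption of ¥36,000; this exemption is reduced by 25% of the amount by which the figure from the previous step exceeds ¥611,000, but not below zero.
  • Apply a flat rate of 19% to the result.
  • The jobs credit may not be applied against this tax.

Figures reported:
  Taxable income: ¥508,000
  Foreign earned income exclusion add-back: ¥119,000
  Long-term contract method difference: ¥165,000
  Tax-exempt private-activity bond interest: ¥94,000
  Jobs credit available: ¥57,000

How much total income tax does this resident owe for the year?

Parallel minimum levy:
  Adjusted income: ¥508,000 + ¥119,000 + ¥165,000 + ¥94,000 = ¥886,000
  Exemption: 25% × (¥886,000 − ¥611,000) = ¥68,750 ≥ ¥36,000, so the exemption is fully phased out
  Base: ¥886,000 − ¥0 = ¥886,000
  ¥886,000 × 19% = ¥168,340

General income tax:
  ¥137,000 × 13% = ¥17,810
  ¥269,000 × 20% = ¥53,800
  ¥102,000 × 31% = ¥31,620
  → ¥103,230
  Less jobs credit ¥57,000 → ¥46,230

¥168,340 > ¥46,230, so the parallel minimum levy is the binding amount.

¥168,340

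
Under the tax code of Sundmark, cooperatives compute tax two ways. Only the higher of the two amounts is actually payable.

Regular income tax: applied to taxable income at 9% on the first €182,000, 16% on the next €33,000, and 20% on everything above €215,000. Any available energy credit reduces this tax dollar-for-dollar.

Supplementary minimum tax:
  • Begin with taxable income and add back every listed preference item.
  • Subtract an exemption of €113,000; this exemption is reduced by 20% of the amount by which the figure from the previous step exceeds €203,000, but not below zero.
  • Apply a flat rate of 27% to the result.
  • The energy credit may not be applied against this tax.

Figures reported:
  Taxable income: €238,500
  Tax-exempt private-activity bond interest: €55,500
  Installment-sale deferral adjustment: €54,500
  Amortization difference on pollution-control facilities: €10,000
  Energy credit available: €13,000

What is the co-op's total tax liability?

Regular income tax:
  €182,000 × 9% = €16,380
  €33,000 × 16% = €5,280
  €23,500 × 20% = €4,700
  → €26,360
  Less energy credit €13,000 → €13,360

Supplementary minimum tax:
  Adjusted income: €238,500 + €55,500 + €54,500 + €10,000 = €358,500
  Exemption: €113,000 − 20% × (€358,500 − €203,000) = €113,000 − €31,100 = €81,900
  Base: €358,500 − €81,900 = €276,600
  €276,600 × 27% = €74,682

€74,682 > €13,360, so the supplementary minimum tax is the binding amount.

€74,682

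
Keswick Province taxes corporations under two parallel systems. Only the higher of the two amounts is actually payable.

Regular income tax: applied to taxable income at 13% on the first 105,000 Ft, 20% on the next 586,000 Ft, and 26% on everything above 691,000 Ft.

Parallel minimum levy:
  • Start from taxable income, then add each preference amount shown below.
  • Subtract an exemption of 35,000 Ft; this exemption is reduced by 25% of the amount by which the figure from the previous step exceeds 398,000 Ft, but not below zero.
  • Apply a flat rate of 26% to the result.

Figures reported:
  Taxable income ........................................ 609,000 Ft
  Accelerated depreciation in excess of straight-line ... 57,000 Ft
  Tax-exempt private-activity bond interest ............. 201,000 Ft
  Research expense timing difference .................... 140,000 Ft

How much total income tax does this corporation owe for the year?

261,820 Ft

Regular income tax:
  105,000 Ft × 13% = 13,650 Ft
  504,000 Ft × 20% = 100,800 Ft
  → 114,450 Ft

Parallel minimum levy:
  Adjusted income: 609,000 Ft + 57,000 Ft + 201,000 Ft + 140,000 Ft = 1,007,000 Ft
  Exemption: 25% × (1,007,000 Ft − 398,000 Ft) = 152,250 Ft ≥ 35,000 Ft, so the exemption is fully phased out
  Base: 1,007,000 Ft − 0 Ft = 1,007,000 Ft
  1,007,000 Ft × 26% = 261,820 Ft

261,820 Ft > 114,450 Ft, so the parallel minimum levy is the binding amount.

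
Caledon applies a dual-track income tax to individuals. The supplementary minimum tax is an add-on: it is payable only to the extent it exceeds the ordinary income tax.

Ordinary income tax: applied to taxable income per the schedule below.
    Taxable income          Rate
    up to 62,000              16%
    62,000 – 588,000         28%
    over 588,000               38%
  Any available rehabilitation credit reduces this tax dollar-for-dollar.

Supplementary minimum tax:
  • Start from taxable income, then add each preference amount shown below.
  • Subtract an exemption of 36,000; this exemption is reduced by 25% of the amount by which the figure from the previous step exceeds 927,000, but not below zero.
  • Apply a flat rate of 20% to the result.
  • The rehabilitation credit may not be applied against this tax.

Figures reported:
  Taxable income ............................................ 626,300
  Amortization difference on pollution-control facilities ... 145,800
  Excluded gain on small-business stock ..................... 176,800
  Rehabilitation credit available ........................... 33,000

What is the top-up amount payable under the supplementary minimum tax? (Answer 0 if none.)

Ordinary income tax:
  62,000 × 16% = 9,920
  526,000 × 28% = 147,280
  38,300 × 38% = 14,554
  → 171,754
  Less rehabilitation credit 33,000 → 138,754

Supplementary minimum tax:
  Adjusted income: 626,300 + 145,800 + 176,800 = 948,900
  Exemption: 36,000 − 25% × (948,900 − 927,000) = 36,000 − 5,475 = 30,525
  Base: 948,900 − 30,525 = 918,375
  918,375 × 20% = 183,675

Excess of supplementary minimum tax over ordinary income tax: 183,675 − 138,754 = 44,921.

44,921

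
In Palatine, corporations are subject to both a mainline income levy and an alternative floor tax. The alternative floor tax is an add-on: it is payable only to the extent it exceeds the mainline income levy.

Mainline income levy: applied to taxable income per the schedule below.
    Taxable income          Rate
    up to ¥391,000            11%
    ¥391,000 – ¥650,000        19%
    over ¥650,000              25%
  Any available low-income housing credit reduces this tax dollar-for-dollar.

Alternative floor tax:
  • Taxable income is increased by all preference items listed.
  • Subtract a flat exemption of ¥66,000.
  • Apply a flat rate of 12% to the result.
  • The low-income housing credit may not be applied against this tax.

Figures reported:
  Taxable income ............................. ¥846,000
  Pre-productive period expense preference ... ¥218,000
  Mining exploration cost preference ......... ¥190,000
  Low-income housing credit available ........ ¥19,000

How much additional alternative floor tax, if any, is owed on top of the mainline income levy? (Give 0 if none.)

Alternative floor tax:
  Adjusted income: ¥846,000 + ¥218,000 + ¥190,000 = ¥1,254,000
  Less exemption ¥66,000 → base ¥1,188,000
  ¥1,188,000 × 12% = ¥142,560

Mainline income levy:
  ¥391,000 × 11% = ¥43,010
  ¥259,000 × 19% = ¥49,210
  ¥196,000 × 25% = ¥49,000
  → ¥141,220
  Less low-income housing credit ¥19,000 → ¥122,220

Excess of alternative floor tax over mainline income levy: ¥142,560 − ¥122,220 = ¥20,340.

¥20,340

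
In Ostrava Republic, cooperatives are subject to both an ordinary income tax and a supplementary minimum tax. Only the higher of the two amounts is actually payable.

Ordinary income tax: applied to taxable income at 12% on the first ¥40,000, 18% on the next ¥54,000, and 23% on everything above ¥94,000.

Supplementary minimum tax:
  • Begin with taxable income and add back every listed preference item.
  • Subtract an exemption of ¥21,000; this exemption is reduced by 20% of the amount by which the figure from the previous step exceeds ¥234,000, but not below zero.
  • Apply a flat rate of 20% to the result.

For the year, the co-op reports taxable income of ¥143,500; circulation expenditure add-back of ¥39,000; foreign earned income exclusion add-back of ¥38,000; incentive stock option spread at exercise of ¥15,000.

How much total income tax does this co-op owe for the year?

¥42,960

Ordinary income tax:
  ¥40,000 × 12% = ¥4,800
  ¥54,000 × 18% = ¥9,720
  ¥49,500 × 23% = ¥11,385
  → ¥25,905

Supplementary minimum tax:
  Adjusted income: ¥143,500 + ¥39,000 + ¥38,000 + ¥15,000 = ¥235,500
  Exemption: ¥21,000 − 20% × (¥235,500 − ¥234,000) = ¥21,000 − ¥300 = ¥20,700
  Base: ¥235,500 − ¥20,700 = ¥214,800
  ¥214,800 × 20% = ¥42,960

¥42,960 > ¥25,905, so the supplementary minimum tax is the binding amount.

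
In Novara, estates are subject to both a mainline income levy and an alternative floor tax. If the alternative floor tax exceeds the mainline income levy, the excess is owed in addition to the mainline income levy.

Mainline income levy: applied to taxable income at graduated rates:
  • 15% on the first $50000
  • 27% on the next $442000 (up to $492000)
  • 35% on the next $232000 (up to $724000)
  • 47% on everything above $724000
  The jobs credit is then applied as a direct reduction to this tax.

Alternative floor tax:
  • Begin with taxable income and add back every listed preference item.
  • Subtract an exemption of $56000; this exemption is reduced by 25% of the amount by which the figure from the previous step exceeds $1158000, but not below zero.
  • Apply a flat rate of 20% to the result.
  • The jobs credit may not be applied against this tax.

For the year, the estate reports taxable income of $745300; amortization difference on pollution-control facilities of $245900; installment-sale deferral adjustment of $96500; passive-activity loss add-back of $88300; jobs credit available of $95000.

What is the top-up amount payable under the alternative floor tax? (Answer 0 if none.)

$101849

Alternative floor tax:
  Adjusted income: $745300 + $245900 + $96500 + $88300 = $1176000
  Exemption: $56000 − 25% × ($1176000 − $1158000) = $56000 − $4500 = $51500
  Base: $1176000 − $51500 = $1124500
  $1124500 × 20% = $224900

Mainline income levy:
  $50000 × 15% = $7500
  $442000 × 27% = $119340
  $232000 × 35% = $81200
  $21300 × 47% = $10011
  → $218051
  Less jobs credit $95000 → $123051

Excess of alternative floor tax over mainline income levy: $224900 − $123051 = $101849.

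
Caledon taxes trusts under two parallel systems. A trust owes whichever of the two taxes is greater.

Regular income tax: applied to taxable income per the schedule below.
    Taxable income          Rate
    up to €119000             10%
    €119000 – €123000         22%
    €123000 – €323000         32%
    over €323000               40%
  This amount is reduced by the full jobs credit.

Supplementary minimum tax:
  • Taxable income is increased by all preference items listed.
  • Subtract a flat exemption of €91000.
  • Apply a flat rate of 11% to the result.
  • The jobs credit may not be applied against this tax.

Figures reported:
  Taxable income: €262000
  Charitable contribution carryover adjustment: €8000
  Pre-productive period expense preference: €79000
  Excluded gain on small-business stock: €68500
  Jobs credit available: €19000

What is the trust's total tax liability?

€38260

Regular income tax:
  €119000 × 10% = €11900
  €4000 × 22% = €880
  €139000 × 32% = €44480
  → €57260
  Less jobs credit €19000 → €38260

Supplementary minimum tax:
  Adjusted income: €262000 + €8000 + €79000 + €68500 = €417500
  Less exemption €91000 → base €326500
  €326500 × 11% = €35915

€38260 > €35915, so the regular income tax governs.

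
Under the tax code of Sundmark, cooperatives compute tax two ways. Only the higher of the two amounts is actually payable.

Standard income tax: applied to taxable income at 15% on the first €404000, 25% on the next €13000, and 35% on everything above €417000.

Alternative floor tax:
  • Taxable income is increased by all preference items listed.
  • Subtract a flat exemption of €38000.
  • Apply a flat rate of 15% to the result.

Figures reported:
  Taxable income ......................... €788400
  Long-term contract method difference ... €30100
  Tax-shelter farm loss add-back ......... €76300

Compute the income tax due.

Alternative floor tax:
  Adjusted income: €788400 + €30100 + €76300 = €894800
  Less exemption €38000 → base €856800
  €856800 × 15% = €128520

Standard income tax:
  €404000 × 15% = €60600
  €13000 × 25% = €3250
  €371400 × 35% = €129990
  → €193840

€193840 > €128520, so the standard income tax governs.

€193840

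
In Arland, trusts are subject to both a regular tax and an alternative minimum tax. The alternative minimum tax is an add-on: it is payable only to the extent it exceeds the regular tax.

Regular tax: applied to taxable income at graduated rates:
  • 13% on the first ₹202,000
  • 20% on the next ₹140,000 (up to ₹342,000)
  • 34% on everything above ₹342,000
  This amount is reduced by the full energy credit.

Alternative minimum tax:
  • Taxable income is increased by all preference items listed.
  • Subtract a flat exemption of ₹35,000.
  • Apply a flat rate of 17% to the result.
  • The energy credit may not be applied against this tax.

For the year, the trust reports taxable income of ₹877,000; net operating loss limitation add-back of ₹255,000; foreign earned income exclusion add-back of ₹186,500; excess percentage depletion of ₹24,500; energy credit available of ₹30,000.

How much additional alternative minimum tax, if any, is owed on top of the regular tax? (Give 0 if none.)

₹16,200

Regular tax:
  ₹202,000 × 13% = ₹26,260
  ₹140,000 × 20% = ₹28,000
  ₹535,000 × 34% = ₹181,900
  → ₹236,160
  Less energy credit ₹30,000 → ₹206,160

Alternative minimum tax:
  Adjusted income: ₹877,000 + ₹255,000 + ₹186,500 + ₹24,500 = ₹1,343,000
  Less exemption ₹35,000 → base ₹1,308,000
  ₹1,308,000 × 17% = ₹222,360

Excess of alternative minimum tax over regular tax: ₹222,360 − ₹206,160 = ₹16,200.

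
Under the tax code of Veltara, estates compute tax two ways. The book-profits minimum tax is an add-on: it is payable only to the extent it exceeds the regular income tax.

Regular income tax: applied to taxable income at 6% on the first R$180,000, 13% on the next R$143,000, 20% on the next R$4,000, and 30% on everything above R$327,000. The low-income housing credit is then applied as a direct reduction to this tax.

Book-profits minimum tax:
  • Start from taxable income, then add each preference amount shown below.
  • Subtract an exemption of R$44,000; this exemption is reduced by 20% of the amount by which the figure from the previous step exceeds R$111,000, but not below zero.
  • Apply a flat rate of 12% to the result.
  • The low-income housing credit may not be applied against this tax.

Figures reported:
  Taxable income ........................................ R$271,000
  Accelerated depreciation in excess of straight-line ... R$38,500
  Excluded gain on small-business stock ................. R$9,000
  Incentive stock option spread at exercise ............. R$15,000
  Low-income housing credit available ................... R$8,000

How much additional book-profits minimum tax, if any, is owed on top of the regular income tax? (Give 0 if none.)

R$25,390

Regular income tax:
  R$180,000 × 6% = R$10,800
  R$91,000 × 13% = R$11,830
  → R$22,630
  Less low-income housing credit R$8,000 → R$14,630

Book-profits minimum tax:
  Adjusted income: R$271,000 + R$38,500 + R$9,000 + R$15,000 = R$333,500
  Exemption: 20% × (R$333,500 − R$111,000) = R$44,500 ≥ R$44,000, so the exemption is fully phased out
  Base: R$333,500 − R$0 = R$333,500
  R$333,500 × 12% = R$40,020

Excess of book-profits minimum tax over regular income tax: R$40,020 − R$14,630 = R$25,390.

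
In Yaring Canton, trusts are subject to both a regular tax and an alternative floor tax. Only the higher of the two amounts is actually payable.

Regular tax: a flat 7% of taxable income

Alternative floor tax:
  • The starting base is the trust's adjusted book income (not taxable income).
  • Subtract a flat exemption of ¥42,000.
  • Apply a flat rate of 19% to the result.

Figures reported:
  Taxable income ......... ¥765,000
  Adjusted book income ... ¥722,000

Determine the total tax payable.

Alternative floor tax:
  Base (adjusted book income): ¥722,000
  Less exemption ¥42,000 → base ¥680,000
  ¥680,000 × 19% = ¥129,200

Regular tax:
  ¥765,000 × 7% = ¥53,550

¥129,200 > ¥53,550, so the alternative floor tax is the binding amount.

¥129,200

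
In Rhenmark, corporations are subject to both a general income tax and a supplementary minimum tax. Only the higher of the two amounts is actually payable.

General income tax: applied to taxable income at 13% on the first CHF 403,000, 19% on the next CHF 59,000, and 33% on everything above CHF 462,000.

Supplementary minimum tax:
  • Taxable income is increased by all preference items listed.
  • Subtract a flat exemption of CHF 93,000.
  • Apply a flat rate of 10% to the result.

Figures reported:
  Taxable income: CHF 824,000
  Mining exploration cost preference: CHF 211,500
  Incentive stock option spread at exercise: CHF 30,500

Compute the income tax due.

CHF 183,060

General income tax:
  CHF 403,000 × 13% = CHF 52,390
  CHF 59,000 × 19% = CHF 11,210
  CHF 362,000 × 33% = CHF 119,460
  → CHF 183,060

Supplementary minimum tax:
  Adjusted income: CHF 824,000 + CHF 211,500 + CHF 30,500 = CHF 1,066,000
  Less exemption CHF 93,000 → base CHF 973,000
  CHF 973,000 × 10% = CHF 97,300

CHF 183,060 > CHF 97,300, so the general income tax governs.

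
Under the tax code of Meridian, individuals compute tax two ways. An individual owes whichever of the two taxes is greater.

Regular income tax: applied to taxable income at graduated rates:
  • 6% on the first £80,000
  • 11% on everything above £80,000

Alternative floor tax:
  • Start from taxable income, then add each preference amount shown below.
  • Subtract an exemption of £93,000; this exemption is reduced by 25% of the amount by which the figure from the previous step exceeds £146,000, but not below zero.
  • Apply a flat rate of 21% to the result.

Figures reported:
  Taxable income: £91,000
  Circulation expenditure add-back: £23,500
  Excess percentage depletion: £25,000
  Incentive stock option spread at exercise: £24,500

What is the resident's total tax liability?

£15,855

Alternative floor tax:
  Adjusted income: £91,000 + £23,500 + £25,000 + £24,500 = £164,000
  Exemption: £93,000 − 25% × (£164,000 − £146,000) = £93,000 − £4,500 = £88,500
  Base: £164,000 − £88,500 = £75,500
  £75,500 × 21% = £15,855

Regular income tax:
  £80,000 × 6% = £4,800
  £11,000 × 11% = £1,210
  → £6,010

£15,855 > £6,010, so the alternative floor tax is the binding amount.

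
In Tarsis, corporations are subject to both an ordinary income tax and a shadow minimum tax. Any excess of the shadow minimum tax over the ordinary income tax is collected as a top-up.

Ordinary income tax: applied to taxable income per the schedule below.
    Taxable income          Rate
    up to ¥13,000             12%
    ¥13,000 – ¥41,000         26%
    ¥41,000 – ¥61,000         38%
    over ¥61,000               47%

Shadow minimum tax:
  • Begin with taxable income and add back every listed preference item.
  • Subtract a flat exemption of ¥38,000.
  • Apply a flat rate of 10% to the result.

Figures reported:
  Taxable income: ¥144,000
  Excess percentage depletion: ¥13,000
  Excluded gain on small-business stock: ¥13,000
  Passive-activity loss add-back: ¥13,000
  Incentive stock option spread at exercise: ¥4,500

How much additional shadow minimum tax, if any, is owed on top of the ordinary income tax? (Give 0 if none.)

¥0

Ordinary income tax:
  ¥13,000 × 12% = ¥1,560
  ¥28,000 × 26% = ¥7,280
  ¥20,000 × 38% = ¥7,600
  ¥83,000 × 47% = ¥39,010
  → ¥55,450

Shadow minimum tax:
  Adjusted income: ¥144,000 + ¥13,000 + ¥13,000 + ¥13,000 + ¥4,500 = ¥187,500
  Less exemption ¥38,000 → base ¥149,500
  ¥149,500 × 10% = ¥14,950

¥14,950 ≤ ¥55,450, so no add-on is due.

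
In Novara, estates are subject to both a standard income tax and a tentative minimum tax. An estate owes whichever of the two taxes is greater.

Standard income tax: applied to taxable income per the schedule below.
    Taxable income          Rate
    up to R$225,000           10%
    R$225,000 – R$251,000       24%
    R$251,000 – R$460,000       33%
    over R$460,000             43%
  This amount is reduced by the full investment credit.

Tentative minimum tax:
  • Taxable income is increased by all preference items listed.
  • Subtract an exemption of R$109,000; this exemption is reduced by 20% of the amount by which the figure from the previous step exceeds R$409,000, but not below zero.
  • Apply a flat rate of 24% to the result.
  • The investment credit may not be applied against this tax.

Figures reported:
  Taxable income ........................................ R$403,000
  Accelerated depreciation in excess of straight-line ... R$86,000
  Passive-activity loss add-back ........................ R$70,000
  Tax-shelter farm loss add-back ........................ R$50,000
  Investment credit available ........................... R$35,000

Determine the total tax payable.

Tentative minimum tax:
  Adjusted income: R$403,000 + R$86,000 + R$70,000 + R$50,000 = R$609,000
  Exemption: R$109,000 − 20% × (R$609,000 − R$409,000) = R$109,000 − R$40,000 = R$69,000
  Base: R$609,000 − R$69,000 = R$540,000
  R$540,000 × 24% = R$129,600

Standard income tax:
  R$225,000 × 10% = R$22,500
  R$26,000 × 24% = R$6,240
  R$152,000 × 33% = R$50,160
  → R$78,900
  Less investment credit R$35,000 → R$43,900

R$129,600 > R$43,900, so the tentative minimum tax is the binding amount.

R$129,600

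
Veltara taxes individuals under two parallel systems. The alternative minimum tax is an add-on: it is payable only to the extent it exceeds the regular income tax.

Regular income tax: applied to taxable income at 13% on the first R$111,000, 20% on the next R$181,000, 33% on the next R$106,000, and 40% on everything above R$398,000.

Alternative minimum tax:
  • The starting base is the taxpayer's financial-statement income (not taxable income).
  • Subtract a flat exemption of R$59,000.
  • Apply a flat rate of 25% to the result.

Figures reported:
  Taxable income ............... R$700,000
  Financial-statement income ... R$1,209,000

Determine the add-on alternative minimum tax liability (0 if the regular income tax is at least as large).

Alternative minimum tax:
  Base (financial-statement income): R$1,209,000
  Less exemption R$59,000 → base R$1,150,000
  R$1,150,000 × 25% = R$287,500

Regular income tax:
  R$111,000 × 13% = R$14,430
  R$181,000 × 20% = R$36,200
  R$106,000 × 33% = R$34,980
  R$302,000 × 40% = R$120,800
  → R$206,410

Excess of alternative minimum tax over regular income tax: R$287,500 − R$206,410 = R$81,090.

R$81,090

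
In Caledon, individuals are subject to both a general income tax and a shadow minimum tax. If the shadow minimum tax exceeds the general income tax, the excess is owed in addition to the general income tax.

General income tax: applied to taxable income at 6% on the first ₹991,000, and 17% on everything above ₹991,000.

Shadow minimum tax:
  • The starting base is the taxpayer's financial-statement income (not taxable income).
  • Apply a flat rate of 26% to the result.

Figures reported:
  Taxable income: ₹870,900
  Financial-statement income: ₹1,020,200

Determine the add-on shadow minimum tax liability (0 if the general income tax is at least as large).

₹212,998

General income tax:
  ₹870,900 × 6% = ₹52,254

Shadow minimum tax:
  Base (financial-statement income): ₹1,020,200
  ₹1,020,200 × 26% = ₹265,252

Excess of shadow minimum tax over general income tax: ₹265,252 − ₹52,254 = ₹212,998.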